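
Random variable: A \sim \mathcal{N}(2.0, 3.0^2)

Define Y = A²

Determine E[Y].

Using E[X²] = Var(X) + (E[X])²:
E[A] = 2
Var(A) = 3.0^2 = 9
E[A²] = 9 + 2² = 9 + 4 = 13

13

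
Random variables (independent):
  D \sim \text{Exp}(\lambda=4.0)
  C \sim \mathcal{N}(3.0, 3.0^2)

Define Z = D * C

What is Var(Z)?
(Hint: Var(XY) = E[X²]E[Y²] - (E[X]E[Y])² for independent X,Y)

Var(XY) = E[X²]E[Y²] - (E[X]E[Y])²
E[D] = 0.25, Var(D) = 0.0625
E[C] = 3, Var(C) = 9
E[D²] = 0.0625 + 0.25² = 0.125
E[C²] = 9 + 3² = 18
Var(Z) = 0.125*18 - (0.25*3)²
= 2.25 - 0.5625 = 1.6875

1.6875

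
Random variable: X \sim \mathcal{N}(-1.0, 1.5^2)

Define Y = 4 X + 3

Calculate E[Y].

For Y = 4X + 3:
E[Y] = 4 * E[X] + 3
E[X] = -1.0 = -1
E[Y] = 4 * (-1) + 3 = -1

-1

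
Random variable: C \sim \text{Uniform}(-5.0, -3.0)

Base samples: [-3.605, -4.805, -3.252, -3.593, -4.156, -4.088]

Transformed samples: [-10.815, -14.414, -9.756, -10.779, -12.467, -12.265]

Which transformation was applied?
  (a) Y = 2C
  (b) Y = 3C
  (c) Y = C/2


Checking option (b) Y = 3C:
  C = -3.605 -> Y = -10.815 ✓
  C = -4.805 -> Y = -14.414 ✓
  C = -3.252 -> Y = -9.756 ✓
All samples match this transformation.

(b) 3C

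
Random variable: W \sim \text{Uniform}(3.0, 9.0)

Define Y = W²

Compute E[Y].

Using E[X²] = Var(X) + (E[X])²:
E[W] = 6
Var(W) = (9 - 3)^2/12 = 3
E[W²] = 3 + 6² = 3 + 36 = 39

39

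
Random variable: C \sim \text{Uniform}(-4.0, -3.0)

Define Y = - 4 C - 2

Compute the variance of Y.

For Y = aC + b: Var(Y) = a² * Var(C)
Var(C) = (-3 + 4)^2/12 = 0.083333333
Var(Y) = (-4)² * 0.083333333 = 16 * 0.083333333 = 1.3333333

1.3333333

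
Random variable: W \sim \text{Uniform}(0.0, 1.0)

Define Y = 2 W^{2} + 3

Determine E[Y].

E[Y] = 2*E[W²] + 3
E[W] = 0.5
E[W²] = Var(W) + (E[W])² = 0.083333333 + 0.25 = 0.33333333
E[Y] = 2*0.33333333 + 3 = 3.6666667

3.6666667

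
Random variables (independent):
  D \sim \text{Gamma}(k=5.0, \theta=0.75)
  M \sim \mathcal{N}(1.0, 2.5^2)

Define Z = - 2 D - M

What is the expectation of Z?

E[Z] = -2*E[D] - 1*E[M]
E[D] = 3.75
E[M] = 1
E[Z] = -2*3.75 - 1*1 = -8.5

-8.5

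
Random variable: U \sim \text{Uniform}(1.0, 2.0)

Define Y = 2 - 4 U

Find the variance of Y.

For Y = aU + b: Var(Y) = a² * Var(U)
Var(U) = (2 - 1)^2/12 = 0.083333333
Var(Y) = (-4)² * 0.083333333 = 16 * 0.083333333 = 1.3333333

1.3333333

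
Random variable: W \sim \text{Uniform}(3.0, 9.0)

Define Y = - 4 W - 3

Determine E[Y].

For Y = -4W - 3:
E[Y] = -4 * E[W] - 3
E[W] = (3 + 9)/2 = 6
E[Y] = -4 * 6 - 3 = -27

-27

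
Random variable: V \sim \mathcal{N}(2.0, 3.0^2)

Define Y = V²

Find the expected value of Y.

Using E[X²] = Var(X) + (E[X])²:
E[V] = 2
Var(V) = 3.0^2 = 9
E[V²] = 9 + 2² = 9 + 4 = 13

13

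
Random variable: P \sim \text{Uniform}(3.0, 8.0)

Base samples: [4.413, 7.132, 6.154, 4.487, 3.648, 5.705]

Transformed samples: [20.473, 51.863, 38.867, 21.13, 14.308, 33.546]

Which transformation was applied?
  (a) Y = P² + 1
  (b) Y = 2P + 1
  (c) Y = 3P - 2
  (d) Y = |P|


Checking option (a) Y = P² + 1:
  P = 4.413 -> Y = 20.473 ✓
  P = 7.132 -> Y = 51.863 ✓
  P = 6.154 -> Y = 38.867 ✓
All samples match this transformation.

(a) P² + 1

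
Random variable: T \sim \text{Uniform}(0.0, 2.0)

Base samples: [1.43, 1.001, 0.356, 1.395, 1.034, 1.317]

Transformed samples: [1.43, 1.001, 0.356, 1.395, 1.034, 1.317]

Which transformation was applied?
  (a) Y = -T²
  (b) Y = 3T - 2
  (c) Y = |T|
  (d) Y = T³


Checking option (c) Y = |T|:
  T = 1.43 -> Y = 1.43 ✓
  T = 1.001 -> Y = 1.001 ✓
  T = 0.356 -> Y = 0.356 ✓
All samples match this transformation.

(c) |T|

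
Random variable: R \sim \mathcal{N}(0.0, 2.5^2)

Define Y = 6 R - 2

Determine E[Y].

For Y = 6R - 2:
E[Y] = 6 * E[R] - 2
E[R] = 0.0 = 0
E[Y] = 6 * 0 - 2 = -2

-2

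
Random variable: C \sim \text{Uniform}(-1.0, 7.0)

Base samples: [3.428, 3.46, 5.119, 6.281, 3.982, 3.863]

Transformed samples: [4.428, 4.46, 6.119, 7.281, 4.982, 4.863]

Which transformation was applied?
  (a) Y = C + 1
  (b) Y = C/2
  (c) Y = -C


Checking option (a) Y = C + 1:
  C = 3.428 -> Y = 4.428 ✓
  C = 3.46 -> Y = 4.46 ✓
  C = 5.119 -> Y = 6.119 ✓
All samples match this transformation.

(a) C + 1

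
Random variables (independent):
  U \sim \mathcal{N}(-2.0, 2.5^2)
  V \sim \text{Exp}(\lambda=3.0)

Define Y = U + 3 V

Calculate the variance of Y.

For independent RVs: Var(aX + bY) = a²Var(X) + b²Var(Y)
Var(U) = 6.25
Var(V) = 0.11111111
Var(Y) = 1²*6.25 + 3²*0.11111111
= 1*6.25 + 9*0.11111111 = 7.25

7.25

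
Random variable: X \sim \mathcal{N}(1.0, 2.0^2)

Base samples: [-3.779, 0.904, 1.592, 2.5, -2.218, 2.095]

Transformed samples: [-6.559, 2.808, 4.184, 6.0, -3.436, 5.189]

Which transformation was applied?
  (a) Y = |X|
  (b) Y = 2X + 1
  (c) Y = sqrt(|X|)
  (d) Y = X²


Checking option (b) Y = 2X + 1:
  X = -3.779 -> Y = -6.559 ✓
  X = 0.904 -> Y = 2.808 ✓
  X = 1.592 -> Y = 4.184 ✓
All samples match this transformation.

(b) 2X + 1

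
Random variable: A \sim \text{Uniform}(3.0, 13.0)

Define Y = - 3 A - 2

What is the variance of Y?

For Y = aA + b: Var(Y) = a² * Var(A)
Var(A) = (13 - 3)^2/12 = 8.3333333
Var(Y) = (-3)² * 8.3333333 = 9 * 8.3333333 = 75

75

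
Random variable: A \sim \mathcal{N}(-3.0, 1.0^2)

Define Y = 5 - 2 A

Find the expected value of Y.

For Y = -2A + 5:
E[Y] = -2 * E[A] + 5
E[A] = -3.0 = -3
E[Y] = -2 * (-3) + 5 = 11

11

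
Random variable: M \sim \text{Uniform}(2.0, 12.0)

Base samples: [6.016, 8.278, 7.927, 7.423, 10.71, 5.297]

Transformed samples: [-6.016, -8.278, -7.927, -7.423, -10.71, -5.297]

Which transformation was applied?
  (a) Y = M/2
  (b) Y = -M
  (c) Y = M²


Checking option (b) Y = -M:
  M = 6.016 -> Y = -6.016 ✓
  M = 8.278 -> Y = -8.278 ✓
  M = 7.927 -> Y = -7.927 ✓
All samples match this transformation.

(b) -M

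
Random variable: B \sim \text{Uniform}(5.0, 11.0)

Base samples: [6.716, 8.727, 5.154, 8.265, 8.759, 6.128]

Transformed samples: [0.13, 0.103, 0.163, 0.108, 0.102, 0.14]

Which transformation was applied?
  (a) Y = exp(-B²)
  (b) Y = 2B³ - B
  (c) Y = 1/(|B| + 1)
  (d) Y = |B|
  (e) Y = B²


Checking option (c) Y = 1/(|B| + 1):
  B = 6.716 -> Y = 0.13 ✓
  B = 8.727 -> Y = 0.103 ✓
  B = 5.154 -> Y = 0.163 ✓
All samples match this transformation.

(c) 1/(|B| + 1)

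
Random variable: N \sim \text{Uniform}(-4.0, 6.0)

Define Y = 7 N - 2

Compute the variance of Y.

For Y = aN + b: Var(Y) = a² * Var(N)
Var(N) = (6 + 4)^2/12 = 8.3333333
Var(Y) = 7² * 8.3333333 = 49 * 8.3333333 = 408.33333

408.33333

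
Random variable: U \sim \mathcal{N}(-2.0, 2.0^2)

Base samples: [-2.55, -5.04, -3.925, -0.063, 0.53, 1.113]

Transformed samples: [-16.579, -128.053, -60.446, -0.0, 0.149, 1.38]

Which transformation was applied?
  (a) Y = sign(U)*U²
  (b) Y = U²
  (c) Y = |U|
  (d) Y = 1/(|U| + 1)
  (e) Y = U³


Checking option (e) Y = U³:
  U = -2.55 -> Y = -16.579 ✓
  U = -5.04 -> Y = -128.053 ✓
  U = -3.925 -> Y = -60.446 ✓
All samples match this transformation.

(e) U³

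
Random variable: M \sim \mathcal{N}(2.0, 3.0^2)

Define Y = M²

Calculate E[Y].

E[M²] = Var(M) + (E[M])² = 9 + 4 = 13

13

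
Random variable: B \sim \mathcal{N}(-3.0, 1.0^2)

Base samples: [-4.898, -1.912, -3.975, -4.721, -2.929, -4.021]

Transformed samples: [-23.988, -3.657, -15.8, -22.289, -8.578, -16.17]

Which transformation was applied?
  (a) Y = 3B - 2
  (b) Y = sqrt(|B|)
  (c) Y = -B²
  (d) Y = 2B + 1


Checking option (c) Y = -B²:
  B = -4.898 -> Y = -23.988 ✓
  B = -1.912 -> Y = -3.657 ✓
  B = -3.975 -> Y = -15.8 ✓
All samples match this transformation.

(c) -B²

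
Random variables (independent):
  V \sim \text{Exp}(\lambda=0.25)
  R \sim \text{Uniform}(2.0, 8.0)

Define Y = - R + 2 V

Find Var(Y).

For independent RVs: Var(aX + bY) = a²Var(X) + b²Var(Y)
Var(V) = 16
Var(R) = 3
Var(Y) = 2²*16 + (-1)²*3
= 4*16 + 1*3 = 67

67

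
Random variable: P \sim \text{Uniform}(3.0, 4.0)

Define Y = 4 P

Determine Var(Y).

For Y = aP + b: Var(Y) = a² * Var(P)
Var(P) = (4 - 3)^2/12 = 0.083333333
Var(Y) = 4² * 0.083333333 = 16 * 0.083333333 = 1.3333333

1.3333333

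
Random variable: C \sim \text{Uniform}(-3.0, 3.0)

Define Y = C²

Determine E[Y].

Using E[X²] = Var(X) + (E[X])²:
E[C] = 0
Var(C) = (3 + 3)^2/12 = 3
E[C²] = 3 + 0² = 3 + 0 = 3

3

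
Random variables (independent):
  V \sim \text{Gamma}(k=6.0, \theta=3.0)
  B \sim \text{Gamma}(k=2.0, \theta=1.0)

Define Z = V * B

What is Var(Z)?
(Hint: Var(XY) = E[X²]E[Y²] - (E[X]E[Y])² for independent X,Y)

Var(XY) = E[X²]E[Y²] - (E[X]E[Y])²
E[V] = 18, Var(V) = 54
E[B] = 2, Var(B) = 2
E[V²] = 54 + 18² = 378
E[B²] = 2 + 2² = 6
Var(Z) = 378*6 - (18*2)²
= 2268 - 1296 = 972

972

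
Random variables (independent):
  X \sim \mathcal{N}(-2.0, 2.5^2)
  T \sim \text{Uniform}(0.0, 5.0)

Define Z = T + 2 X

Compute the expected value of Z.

E[Z] = 2*E[X] + 1*E[T]
E[X] = -2
E[T] = 2.5
E[Z] = 2*(-2) + 1*2.5 = -1.5

-1.5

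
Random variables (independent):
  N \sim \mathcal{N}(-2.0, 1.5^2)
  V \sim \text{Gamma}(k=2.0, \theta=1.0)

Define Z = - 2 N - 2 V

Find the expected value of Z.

E[Z] = -2*E[N] - 2*E[V]
E[N] = -2
E[V] = 2
E[Z] = -2*(-2) - 2*2 = 0

0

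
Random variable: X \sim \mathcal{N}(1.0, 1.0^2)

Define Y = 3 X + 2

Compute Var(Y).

For Y = aX + b: Var(Y) = a² * Var(X)
Var(X) = 1.0^2 = 1
Var(Y) = 3² * 1 = 9 * 1 = 9

9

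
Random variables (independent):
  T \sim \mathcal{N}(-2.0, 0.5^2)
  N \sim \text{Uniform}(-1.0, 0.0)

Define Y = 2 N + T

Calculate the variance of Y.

For independent RVs: Var(aX + bY) = a²Var(X) + b²Var(Y)
Var(T) = 0.25
Var(N) = 0.083333333
Var(Y) = 1²*0.25 + 2²*0.083333333
= 1*0.25 + 4*0.083333333 = 0.58333333

0.58333333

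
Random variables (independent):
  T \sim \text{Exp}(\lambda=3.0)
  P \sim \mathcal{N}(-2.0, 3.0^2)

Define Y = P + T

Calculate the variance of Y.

For independent RVs: Var(aX + bY) = a²Var(X) + b²Var(Y)
Var(T) = 0.11111111
Var(P) = 9
Var(Y) = 1²*0.11111111 + 1²*9
= 1*0.11111111 + 1*9 = 9.1111111

9.1111111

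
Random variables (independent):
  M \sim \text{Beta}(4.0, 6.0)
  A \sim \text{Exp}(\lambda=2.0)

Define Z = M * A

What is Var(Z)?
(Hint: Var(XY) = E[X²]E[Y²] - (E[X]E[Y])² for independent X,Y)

Var(XY) = E[X²]E[Y²] - (E[X]E[Y])²
E[M] = 0.4, Var(M) = 0.021818182
E[A] = 0.5, Var(A) = 0.25
E[M²] = 0.021818182 + 0.4² = 0.18181818
E[A²] = 0.25 + 0.5² = 0.5
Var(Z) = 0.18181818*0.5 - (0.4*0.5)²
= 0.090909091 - 0.04 = 0.050909091

0.050909091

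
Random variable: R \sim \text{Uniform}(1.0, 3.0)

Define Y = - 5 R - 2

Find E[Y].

For Y = -5R - 2:
E[Y] = -5 * E[R] - 2
E[R] = (1 + 3)/2 = 2
E[Y] = -5 * 2 - 2 = -12

-12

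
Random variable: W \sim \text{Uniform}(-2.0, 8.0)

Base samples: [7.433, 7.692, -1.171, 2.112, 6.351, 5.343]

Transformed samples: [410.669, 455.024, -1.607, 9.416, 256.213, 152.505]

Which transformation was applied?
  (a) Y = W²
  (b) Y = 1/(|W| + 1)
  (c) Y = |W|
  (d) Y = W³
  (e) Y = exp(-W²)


Checking option (d) Y = W³:
  W = 7.433 -> Y = 410.669 ✓
  W = 7.692 -> Y = 455.024 ✓
  W = -1.171 -> Y = -1.607 ✓
All samples match this transformation.

(d) W³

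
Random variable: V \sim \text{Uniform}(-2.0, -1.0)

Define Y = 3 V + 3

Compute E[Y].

For Y = 3V + 3:
E[Y] = 3 * E[V] + 3
E[V] = (-2 - 1)/2 = -1.5
E[Y] = 3 * (-1.5) + 3 = -1.5

-1.5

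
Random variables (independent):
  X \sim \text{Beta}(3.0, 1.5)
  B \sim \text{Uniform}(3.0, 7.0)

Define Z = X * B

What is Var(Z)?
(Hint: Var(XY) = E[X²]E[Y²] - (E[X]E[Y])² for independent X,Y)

Var(XY) = E[X²]E[Y²] - (E[X]E[Y])²
E[X] = 0.66666667, Var(X) = 0.04040404
E[B] = 5, Var(B) = 1.3333333
E[X²] = 0.04040404 + 0.66666667² = 0.48484848
E[B²] = 1.3333333 + 5² = 26.333333
Var(Z) = 0.48484848*26.333333 - (0.66666667*5)²
= 12.767677 - 11.111111 = 1.6565657

1.6565657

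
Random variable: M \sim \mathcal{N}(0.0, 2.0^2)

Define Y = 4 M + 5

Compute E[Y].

For Y = 4M + 5:
E[Y] = 4 * E[M] + 5
E[M] = 0.0 = 0
E[Y] = 4 * 0 + 5 = 5

5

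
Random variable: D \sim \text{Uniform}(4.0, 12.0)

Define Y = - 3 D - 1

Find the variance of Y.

For Y = aD + b: Var(Y) = a² * Var(D)
Var(D) = (12 - 4)^2/12 = 5.3333333
Var(Y) = (-3)² * 5.3333333 = 9 * 5.3333333 = 48

48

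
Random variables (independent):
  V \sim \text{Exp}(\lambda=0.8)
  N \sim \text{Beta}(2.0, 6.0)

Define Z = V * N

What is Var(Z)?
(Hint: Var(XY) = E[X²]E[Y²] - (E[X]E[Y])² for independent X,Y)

Var(XY) = E[X²]E[Y²] - (E[X]E[Y])²
E[V] = 1.25, Var(V) = 1.5625
E[N] = 0.25, Var(N) = 0.020833333
E[V²] = 1.5625 + 1.25² = 3.125
E[N²] = 0.020833333 + 0.25² = 0.083333333
Var(Z) = 3.125*0.083333333 - (1.25*0.25)²
= 0.26041667 - 0.09765625 = 0.16276042

0.16276042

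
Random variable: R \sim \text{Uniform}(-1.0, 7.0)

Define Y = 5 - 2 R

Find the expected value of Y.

For Y = -2R + 5:
E[Y] = -2 * E[R] + 5
E[R] = (-1 + 7)/2 = 3
E[Y] = -2 * 3 + 5 = -1

-1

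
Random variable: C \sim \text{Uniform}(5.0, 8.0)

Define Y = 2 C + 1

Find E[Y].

For Y = 2C + 1:
E[Y] = 2 * E[C] + 1
E[C] = (5 + 8)/2 = 6.5
E[Y] = 2 * 6.5 + 1 = 14

14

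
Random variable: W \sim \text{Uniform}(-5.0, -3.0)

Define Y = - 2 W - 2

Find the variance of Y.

For Y = aW + b: Var(Y) = a² * Var(W)
Var(W) = (-3 + 5)^2/12 = 0.33333333
Var(Y) = (-2)² * 0.33333333 = 4 * 0.33333333 = 1.3333333

1.3333333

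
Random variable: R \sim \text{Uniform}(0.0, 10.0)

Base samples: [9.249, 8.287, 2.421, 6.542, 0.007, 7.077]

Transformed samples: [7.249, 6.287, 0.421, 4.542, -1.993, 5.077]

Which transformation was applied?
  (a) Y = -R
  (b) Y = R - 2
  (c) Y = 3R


Checking option (b) Y = R - 2:
  R = 9.249 -> Y = 7.249 ✓
  R = 8.287 -> Y = 6.287 ✓
  R = 2.421 -> Y = 0.421 ✓
All samples match this transformation.

(b) R - 2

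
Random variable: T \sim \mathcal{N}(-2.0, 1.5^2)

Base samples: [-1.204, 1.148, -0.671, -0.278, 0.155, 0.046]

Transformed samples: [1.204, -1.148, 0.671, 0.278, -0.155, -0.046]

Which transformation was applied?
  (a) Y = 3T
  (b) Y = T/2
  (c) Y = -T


Checking option (c) Y = -T:
  T = -1.204 -> Y = 1.204 ✓
  T = 1.148 -> Y = -1.148 ✓
  T = -0.671 -> Y = 0.671 ✓
All samples match this transformation.

(c) -T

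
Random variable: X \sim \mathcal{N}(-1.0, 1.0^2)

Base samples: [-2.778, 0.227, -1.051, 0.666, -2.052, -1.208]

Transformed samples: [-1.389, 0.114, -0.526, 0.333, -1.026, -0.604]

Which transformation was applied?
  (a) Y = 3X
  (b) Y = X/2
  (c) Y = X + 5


Checking option (b) Y = X/2:
  X = -2.778 -> Y = -1.389 ✓
  X = 0.227 -> Y = 0.114 ✓
  X = -1.051 -> Y = -0.526 ✓
All samples match this transformation.

(b) X/2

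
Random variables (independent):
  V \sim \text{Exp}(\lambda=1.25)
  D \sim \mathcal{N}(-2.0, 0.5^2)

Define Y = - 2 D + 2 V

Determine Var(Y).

For independent RVs: Var(aX + bY) = a²Var(X) + b²Var(Y)
Var(V) = 0.64
Var(D) = 0.25
Var(Y) = 2²*0.64 + (-2)²*0.25
= 4*0.64 + 4*0.25 = 3.56

3.56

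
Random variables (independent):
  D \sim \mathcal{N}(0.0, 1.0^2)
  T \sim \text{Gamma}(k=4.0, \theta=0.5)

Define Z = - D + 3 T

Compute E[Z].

E[Z] = -1*E[D] + 3*E[T]
E[D] = 0
E[T] = 2
E[Z] = -1*0 + 3*2 = 6

6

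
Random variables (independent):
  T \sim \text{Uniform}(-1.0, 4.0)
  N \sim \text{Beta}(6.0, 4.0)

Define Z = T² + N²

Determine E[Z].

E[Z] = E[T²] + E[N²]
E[T²] = Var(T) + E[T]² = 2.0833333 + 2.25 = 4.3333333
E[N²] = Var(N) + E[N]² = 0.021818182 + 0.36 = 0.38181818
E[Z] = 4.3333333 + 0.38181818 = 4.7151515

4.7151515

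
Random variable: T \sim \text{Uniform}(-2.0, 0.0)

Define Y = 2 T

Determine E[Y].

For Y = 2T:
E[Y] = 2 * E[T]
E[T] = (-2 + 0)/2 = -1
E[Y] = 2 * (-1) = -2

-2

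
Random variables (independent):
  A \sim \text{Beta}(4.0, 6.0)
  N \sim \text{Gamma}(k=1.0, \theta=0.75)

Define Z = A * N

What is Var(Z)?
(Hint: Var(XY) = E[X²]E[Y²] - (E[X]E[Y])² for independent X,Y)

Var(XY) = E[X²]E[Y²] - (E[X]E[Y])²
E[A] = 0.4, Var(A) = 0.021818182
E[N] = 0.75, Var(N) = 0.5625
E[A²] = 0.021818182 + 0.4² = 0.18181818
E[N²] = 0.5625 + 0.75² = 1.125
Var(Z) = 0.18181818*1.125 - (0.4*0.75)²
= 0.20454545 - 0.09 = 0.11454545

0.11454545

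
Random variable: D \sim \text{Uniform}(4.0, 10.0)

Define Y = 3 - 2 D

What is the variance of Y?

For Y = aD + b: Var(Y) = a² * Var(D)
Var(D) = (10 - 4)^2/12 = 3
Var(Y) = (-2)² * 3 = 4 * 3 = 12

12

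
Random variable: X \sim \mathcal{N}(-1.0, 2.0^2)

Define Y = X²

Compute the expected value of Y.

Using E[X²] = Var(X) + (E[X])²:
E[X] = -1
Var(X) = 2.0^2 = 4
E[X²] = 4 + (-1)² = 4 + 1 = 5

5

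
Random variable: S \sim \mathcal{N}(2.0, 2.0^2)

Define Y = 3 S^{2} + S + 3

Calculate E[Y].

E[Y] = 3*E[S²] + 1*E[S] + 3
E[S] = 2
E[S²] = Var(S) + (E[S])² = 4 + 4 = 8
E[Y] = 3*8 + 1*2 + 3 = 29

29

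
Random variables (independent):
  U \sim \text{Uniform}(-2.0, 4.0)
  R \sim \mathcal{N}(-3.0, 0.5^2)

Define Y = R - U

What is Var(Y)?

For independent RVs: Var(aX + bY) = a²Var(X) + b²Var(Y)
Var(U) = 3
Var(R) = 0.25
Var(Y) = (-1)²*3 + 1²*0.25
= 1*3 + 1*0.25 = 3.25

3.25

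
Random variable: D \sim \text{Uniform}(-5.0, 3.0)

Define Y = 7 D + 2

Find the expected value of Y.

For Y = 7D + 2:
E[Y] = 7 * E[D] + 2
E[D] = (-5 + 3)/2 = -1
E[Y] = 7 * (-1) + 2 = -5

-5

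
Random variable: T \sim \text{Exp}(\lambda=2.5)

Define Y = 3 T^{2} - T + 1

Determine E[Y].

E[Y] = 3*E[T²] - 1*E[T] + 1
E[T] = 0.4
E[T²] = Var(T) + (E[T])² = 0.16 + 0.16 = 0.32
E[Y] = 3*0.32 - 1*0.4 + 1 = 1.56

1.56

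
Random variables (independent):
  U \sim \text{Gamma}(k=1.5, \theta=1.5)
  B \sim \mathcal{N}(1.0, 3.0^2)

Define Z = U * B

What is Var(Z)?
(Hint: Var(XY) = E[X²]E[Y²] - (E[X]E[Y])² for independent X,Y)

Var(XY) = E[X²]E[Y²] - (E[X]E[Y])²
E[U] = 2.25, Var(U) = 3.375
E[B] = 1, Var(B) = 9
E[U²] = 3.375 + 2.25² = 8.4375
E[B²] = 9 + 1² = 10
Var(Z) = 8.4375*10 - (2.25*1)²
= 84.375 - 5.0625 = 79.3125

79.3125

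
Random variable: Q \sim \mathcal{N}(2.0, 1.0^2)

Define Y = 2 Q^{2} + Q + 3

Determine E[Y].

E[Y] = 2*E[Q²] + 1*E[Q] + 3
E[Q] = 2
E[Q²] = Var(Q) + (E[Q])² = 1 + 4 = 5
E[Y] = 2*5 + 1*2 + 3 = 15

15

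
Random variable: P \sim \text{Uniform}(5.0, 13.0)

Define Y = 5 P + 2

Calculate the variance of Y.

For Y = aP + b: Var(Y) = a² * Var(P)
Var(P) = (13 - 5)^2/12 = 5.3333333
Var(Y) = 5² * 5.3333333 = 25 * 5.3333333 = 133.33333

133.33333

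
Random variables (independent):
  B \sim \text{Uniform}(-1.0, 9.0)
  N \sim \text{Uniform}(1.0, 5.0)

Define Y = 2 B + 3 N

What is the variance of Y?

For independent RVs: Var(aX + bY) = a²Var(X) + b²Var(Y)
Var(B) = 8.3333333
Var(N) = 1.3333333
Var(Y) = 2²*8.3333333 + 3²*1.3333333
= 4*8.3333333 + 9*1.3333333 = 45.333333

45.333333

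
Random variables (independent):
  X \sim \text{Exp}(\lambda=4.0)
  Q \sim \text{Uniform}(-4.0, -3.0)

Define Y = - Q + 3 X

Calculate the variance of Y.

For independent RVs: Var(aX + bY) = a²Var(X) + b²Var(Y)
Var(X) = 0.0625
Var(Q) = 0.083333333
Var(Y) = 3²*0.0625 + (-1)²*0.083333333
= 9*0.0625 + 1*0.083333333 = 0.64583333

0.64583333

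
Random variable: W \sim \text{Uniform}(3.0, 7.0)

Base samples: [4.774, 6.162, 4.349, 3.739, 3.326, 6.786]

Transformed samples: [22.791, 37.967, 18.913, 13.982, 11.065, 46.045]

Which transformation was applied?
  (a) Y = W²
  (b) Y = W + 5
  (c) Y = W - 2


Checking option (a) Y = W²:
  W = 4.774 -> Y = 22.791 ✓
  W = 6.162 -> Y = 37.967 ✓
  W = 4.349 -> Y = 18.913 ✓
All samples match this transformation.

(a) W²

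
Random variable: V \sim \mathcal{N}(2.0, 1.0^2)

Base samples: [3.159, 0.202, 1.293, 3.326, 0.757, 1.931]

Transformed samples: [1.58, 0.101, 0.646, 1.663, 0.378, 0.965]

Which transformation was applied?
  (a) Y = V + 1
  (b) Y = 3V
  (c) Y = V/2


Checking option (c) Y = V/2:
  V = 3.159 -> Y = 1.58 ✓
  V = 0.202 -> Y = 0.101 ✓
  V = 1.293 -> Y = 0.646 ✓
All samples match this transformation.

(c) V/2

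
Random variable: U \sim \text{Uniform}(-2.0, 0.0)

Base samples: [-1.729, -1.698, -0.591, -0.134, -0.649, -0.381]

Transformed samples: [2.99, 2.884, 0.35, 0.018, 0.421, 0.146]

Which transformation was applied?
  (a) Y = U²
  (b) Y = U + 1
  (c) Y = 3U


Checking option (a) Y = U²:
  U = -1.729 -> Y = 2.99 ✓
  U = -1.698 -> Y = 2.884 ✓
  U = -0.591 -> Y = 0.35 ✓
All samples match this transformation.

(a) U²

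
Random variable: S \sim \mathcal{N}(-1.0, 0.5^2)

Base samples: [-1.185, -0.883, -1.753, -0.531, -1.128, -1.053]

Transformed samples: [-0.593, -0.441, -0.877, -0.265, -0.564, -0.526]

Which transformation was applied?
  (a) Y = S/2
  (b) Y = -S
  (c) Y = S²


Checking option (a) Y = S/2:
  S = -1.185 -> Y = -0.593 ✓
  S = -0.883 -> Y = -0.441 ✓
  S = -1.753 -> Y = -0.877 ✓
All samples match this transformation.

(a) S/2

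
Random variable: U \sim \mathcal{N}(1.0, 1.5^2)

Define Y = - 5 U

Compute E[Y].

For Y = -5U:
E[Y] = -5 * E[U]
E[U] = 1.0 = 1
E[Y] = -5 * 1 = -5

-5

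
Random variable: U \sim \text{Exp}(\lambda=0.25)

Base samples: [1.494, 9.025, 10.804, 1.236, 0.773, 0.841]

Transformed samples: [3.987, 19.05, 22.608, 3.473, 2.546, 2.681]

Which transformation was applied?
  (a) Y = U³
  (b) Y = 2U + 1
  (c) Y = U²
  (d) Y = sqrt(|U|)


Checking option (b) Y = 2U + 1:
  U = 1.494 -> Y = 3.987 ✓
  U = 9.025 -> Y = 19.05 ✓
  U = 10.804 -> Y = 22.608 ✓
All samples match this transformation.

(b) 2U + 1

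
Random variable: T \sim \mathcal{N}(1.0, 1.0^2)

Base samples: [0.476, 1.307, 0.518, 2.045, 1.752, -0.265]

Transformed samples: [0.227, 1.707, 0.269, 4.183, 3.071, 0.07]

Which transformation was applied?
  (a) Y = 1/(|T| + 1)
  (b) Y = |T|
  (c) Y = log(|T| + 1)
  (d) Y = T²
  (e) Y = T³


Checking option (d) Y = T²:
  T = 0.476 -> Y = 0.227 ✓
  T = 1.307 -> Y = 1.707 ✓
  T = 0.518 -> Y = 0.269 ✓
All samples match this transformation.

(d) T²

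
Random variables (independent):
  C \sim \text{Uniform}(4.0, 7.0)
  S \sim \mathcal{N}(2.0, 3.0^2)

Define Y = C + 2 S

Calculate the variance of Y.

For independent RVs: Var(aX + bY) = a²Var(X) + b²Var(Y)
Var(C) = 0.75
Var(S) = 9
Var(Y) = 1²*0.75 + 2²*9
= 1*0.75 + 4*9 = 36.75

36.75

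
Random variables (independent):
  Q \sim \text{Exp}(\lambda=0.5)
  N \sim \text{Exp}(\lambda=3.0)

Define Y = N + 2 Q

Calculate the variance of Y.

For independent RVs: Var(aX + bY) = a²Var(X) + b²Var(Y)
Var(Q) = 4
Var(N) = 0.11111111
Var(Y) = 2²*4 + 1²*0.11111111
= 4*4 + 1*0.11111111 = 16.111111

16.111111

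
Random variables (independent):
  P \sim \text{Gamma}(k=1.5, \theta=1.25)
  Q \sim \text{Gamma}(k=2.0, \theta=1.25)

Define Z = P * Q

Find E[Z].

For independent RVs: E[XY] = E[X]*E[Y]
E[P] = 1.875
E[Q] = 2.5
E[Z] = 1.875 * 2.5 = 4.6875

4.6875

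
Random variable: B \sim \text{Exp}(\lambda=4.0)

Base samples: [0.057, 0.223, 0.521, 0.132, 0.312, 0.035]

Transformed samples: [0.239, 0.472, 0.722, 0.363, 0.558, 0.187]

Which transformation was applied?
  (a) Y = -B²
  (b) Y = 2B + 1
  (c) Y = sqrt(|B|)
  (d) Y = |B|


Checking option (c) Y = sqrt(|B|):
  B = 0.057 -> Y = 0.239 ✓
  B = 0.223 -> Y = 0.472 ✓
  B = 0.521 -> Y = 0.722 ✓
All samples match this transformation.

(c) sqrt(|B|)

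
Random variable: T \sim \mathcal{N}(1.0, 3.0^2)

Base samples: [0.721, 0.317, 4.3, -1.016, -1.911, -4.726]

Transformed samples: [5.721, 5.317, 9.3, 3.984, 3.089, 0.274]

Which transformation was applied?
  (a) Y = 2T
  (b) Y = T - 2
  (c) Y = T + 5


Checking option (c) Y = T + 5:
  T = 0.721 -> Y = 5.721 ✓
  T = 0.317 -> Y = 5.317 ✓
  T = 4.3 -> Y = 9.3 ✓
All samples match this transformation.

(c) T + 5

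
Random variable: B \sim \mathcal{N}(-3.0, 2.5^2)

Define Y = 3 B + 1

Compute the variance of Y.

For Y = aB + b: Var(Y) = a² * Var(B)
Var(B) = 2.5^2 = 6.25
Var(Y) = 3² * 6.25 = 9 * 6.25 = 56.25

56.25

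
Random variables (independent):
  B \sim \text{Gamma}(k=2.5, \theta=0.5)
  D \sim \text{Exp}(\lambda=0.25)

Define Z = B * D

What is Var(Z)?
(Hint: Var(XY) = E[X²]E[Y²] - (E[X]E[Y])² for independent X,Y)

Var(XY) = E[X²]E[Y²] - (E[X]E[Y])²
E[B] = 1.25, Var(B) = 0.625
E[D] = 4, Var(D) = 16
E[B²] = 0.625 + 1.25² = 2.1875
E[D²] = 16 + 4² = 32
Var(Z) = 2.1875*32 - (1.25*4)²
= 70 - 25 = 45

45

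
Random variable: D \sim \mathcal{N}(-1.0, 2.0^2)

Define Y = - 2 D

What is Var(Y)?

For Y = aD + b: Var(Y) = a² * Var(D)
Var(D) = 2.0^2 = 4
Var(Y) = (-2)² * 4 = 4 * 4 = 16

16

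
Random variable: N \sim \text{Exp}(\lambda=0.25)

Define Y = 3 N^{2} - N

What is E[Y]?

E[Y] = 3*E[N²] - 1*E[N]
E[N] = 4
E[N²] = Var(N) + (E[N])² = 16 + 16 = 32
E[Y] = 3*32 - 1*4 = 92

92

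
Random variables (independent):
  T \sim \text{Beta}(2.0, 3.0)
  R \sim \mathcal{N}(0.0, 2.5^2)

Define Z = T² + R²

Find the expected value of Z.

E[Z] = E[T²] + E[R²]
E[T²] = Var(T) + E[T]² = 0.04 + 0.16 = 0.2
E[R²] = Var(R) + E[R]² = 6.25 + 0 = 6.25
E[Z] = 0.2 + 6.25 = 6.45

6.45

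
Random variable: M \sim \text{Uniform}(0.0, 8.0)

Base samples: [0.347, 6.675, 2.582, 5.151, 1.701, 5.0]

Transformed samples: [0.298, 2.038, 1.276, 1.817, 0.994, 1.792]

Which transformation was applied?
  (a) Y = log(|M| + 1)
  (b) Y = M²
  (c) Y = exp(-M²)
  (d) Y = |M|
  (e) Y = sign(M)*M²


Checking option (a) Y = log(|M| + 1):
  M = 0.347 -> Y = 0.298 ✓
  M = 6.675 -> Y = 2.038 ✓
  M = 2.582 -> Y = 1.276 ✓
All samples match this transformation.

(a) log(|M| + 1)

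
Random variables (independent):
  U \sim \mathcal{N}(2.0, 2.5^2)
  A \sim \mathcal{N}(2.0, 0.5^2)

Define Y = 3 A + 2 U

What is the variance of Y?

For independent RVs: Var(aX + bY) = a²Var(X) + b²Var(Y)
Var(U) = 6.25
Var(A) = 0.25
Var(Y) = 2²*6.25 + 3²*0.25
= 4*6.25 + 9*0.25 = 27.25

27.25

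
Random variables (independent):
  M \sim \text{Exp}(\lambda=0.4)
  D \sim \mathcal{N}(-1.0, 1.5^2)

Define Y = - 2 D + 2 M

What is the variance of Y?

For independent RVs: Var(aX + bY) = a²Var(X) + b²Var(Y)
Var(M) = 6.25
Var(D) = 2.25
Var(Y) = 2²*6.25 + (-2)²*2.25
= 4*6.25 + 4*2.25 = 34

34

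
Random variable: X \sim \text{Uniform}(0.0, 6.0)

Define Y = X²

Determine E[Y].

E[X²] = Var(X) + (E[X])² = 3 + 9 = 12

12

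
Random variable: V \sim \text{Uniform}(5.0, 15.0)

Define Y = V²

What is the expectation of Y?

Using E[X²] = Var(X) + (E[X])²:
E[V] = 10
Var(V) = (15 - 5)^2/12 = 8.3333333
E[V²] = 8.3333333 + 10² = 8.3333333 + 100 = 108.33333

108.33333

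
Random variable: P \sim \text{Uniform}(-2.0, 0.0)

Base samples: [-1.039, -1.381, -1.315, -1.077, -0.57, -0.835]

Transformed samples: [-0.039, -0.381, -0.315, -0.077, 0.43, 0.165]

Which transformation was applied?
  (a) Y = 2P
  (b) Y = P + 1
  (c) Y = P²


Checking option (b) Y = P + 1:
  P = -1.039 -> Y = -0.039 ✓
  P = -1.381 -> Y = -0.381 ✓
  P = -1.315 -> Y = -0.315 ✓
All samples match this transformation.

(b) P + 1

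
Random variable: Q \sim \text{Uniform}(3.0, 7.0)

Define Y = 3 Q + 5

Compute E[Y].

For Y = 3Q + 5:
E[Y] = 3 * E[Q] + 5
E[Q] = (3 + 7)/2 = 5
E[Y] = 3 * 5 + 5 = 20

20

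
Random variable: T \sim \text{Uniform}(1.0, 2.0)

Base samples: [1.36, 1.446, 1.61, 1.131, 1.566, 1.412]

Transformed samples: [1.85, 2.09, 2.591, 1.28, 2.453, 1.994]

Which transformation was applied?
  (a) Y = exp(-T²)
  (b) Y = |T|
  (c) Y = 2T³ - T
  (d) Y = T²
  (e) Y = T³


Checking option (d) Y = T²:
  T = 1.36 -> Y = 1.85 ✓
  T = 1.446 -> Y = 2.09 ✓
  T = 1.61 -> Y = 2.591 ✓
All samples match this transformation.

(d) T²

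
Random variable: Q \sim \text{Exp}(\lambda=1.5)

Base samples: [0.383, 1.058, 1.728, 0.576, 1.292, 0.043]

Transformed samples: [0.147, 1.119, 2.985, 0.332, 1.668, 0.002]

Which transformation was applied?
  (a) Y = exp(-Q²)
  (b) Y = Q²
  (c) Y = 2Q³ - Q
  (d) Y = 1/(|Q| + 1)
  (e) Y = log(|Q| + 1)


Checking option (b) Y = Q²:
  Q = 0.383 -> Y = 0.147 ✓
  Q = 1.058 -> Y = 1.119 ✓
  Q = 1.728 -> Y = 2.985 ✓
All samples match this transformation.

(b) Q²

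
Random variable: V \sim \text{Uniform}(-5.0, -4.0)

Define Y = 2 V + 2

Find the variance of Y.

For Y = aV + b: Var(Y) = a² * Var(V)
Var(V) = (-4 + 5)^2/12 = 0.083333333
Var(Y) = 2² * 0.083333333 = 4 * 0.083333333 = 0.33333333

0.33333333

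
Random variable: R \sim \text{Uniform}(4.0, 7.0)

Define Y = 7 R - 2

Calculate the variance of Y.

For Y = aR + b: Var(Y) = a² * Var(R)
Var(R) = (7 - 4)^2/12 = 0.75
Var(Y) = 7² * 0.75 = 49 * 0.75 = 36.75

36.75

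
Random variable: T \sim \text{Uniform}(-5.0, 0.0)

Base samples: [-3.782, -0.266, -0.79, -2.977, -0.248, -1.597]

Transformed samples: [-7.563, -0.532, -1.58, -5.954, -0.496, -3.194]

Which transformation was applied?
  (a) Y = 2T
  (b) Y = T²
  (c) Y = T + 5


Checking option (a) Y = 2T:
  T = -3.782 -> Y = -7.563 ✓
  T = -0.266 -> Y = -0.532 ✓
  T = -0.79 -> Y = -1.58 ✓
All samples match this transformation.

(a) 2T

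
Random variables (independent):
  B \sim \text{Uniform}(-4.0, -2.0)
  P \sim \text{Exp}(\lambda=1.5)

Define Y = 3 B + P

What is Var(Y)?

For independent RVs: Var(aX + bY) = a²Var(X) + b²Var(Y)
Var(B) = 0.33333333
Var(P) = 0.44444444
Var(Y) = 3²*0.33333333 + 1²*0.44444444
= 9*0.33333333 + 1*0.44444444 = 3.4444444

3.4444444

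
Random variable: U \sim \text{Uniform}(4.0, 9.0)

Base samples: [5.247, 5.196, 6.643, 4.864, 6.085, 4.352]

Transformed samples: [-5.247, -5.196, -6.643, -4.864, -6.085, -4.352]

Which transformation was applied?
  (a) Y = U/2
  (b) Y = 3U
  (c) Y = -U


Checking option (c) Y = -U:
  U = 5.247 -> Y = -5.247 ✓
  U = 5.196 -> Y = -5.196 ✓
  U = 6.643 -> Y = -6.643 ✓
All samples match this transformation.

(c) -U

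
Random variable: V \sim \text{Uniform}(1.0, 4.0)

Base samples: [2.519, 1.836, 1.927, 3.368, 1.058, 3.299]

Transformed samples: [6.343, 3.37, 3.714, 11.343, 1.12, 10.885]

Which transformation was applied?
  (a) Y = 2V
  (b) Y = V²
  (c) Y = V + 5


Checking option (b) Y = V²:
  V = 2.519 -> Y = 6.343 ✓
  V = 1.836 -> Y = 3.37 ✓
  V = 1.927 -> Y = 3.714 ✓
All samples match this transformation.

(b) V²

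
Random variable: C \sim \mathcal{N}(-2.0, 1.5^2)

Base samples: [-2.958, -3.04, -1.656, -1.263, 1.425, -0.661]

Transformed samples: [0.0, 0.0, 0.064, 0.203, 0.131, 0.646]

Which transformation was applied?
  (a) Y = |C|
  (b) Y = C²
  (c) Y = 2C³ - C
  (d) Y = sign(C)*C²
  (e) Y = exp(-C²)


Checking option (e) Y = exp(-C²):
  C = -2.958 -> Y = 0.0 ✓
  C = -3.04 -> Y = 0.0 ✓
  C = -1.656 -> Y = 0.064 ✓
All samples match this transformation.

(e) exp(-C²)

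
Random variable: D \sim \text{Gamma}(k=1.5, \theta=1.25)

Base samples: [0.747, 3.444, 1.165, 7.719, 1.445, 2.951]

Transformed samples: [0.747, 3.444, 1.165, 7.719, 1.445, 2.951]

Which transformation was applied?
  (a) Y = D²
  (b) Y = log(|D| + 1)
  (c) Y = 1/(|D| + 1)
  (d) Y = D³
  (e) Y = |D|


Checking option (e) Y = |D|:
  D = 0.747 -> Y = 0.747 ✓
  D = 3.444 -> Y = 3.444 ✓
  D = 1.165 -> Y = 1.165 ✓
All samples match this transformation.

(e) |D|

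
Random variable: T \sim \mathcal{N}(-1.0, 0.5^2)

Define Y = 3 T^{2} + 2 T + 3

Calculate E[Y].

E[Y] = 3*E[T²] + 2*E[T] + 3
E[T] = -1
E[T²] = Var(T) + (E[T])² = 0.25 + 1 = 1.25
E[Y] = 3*1.25 + 2*(-1) + 3 = 4.75

4.75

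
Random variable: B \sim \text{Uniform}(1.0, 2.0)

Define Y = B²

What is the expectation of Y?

Using E[X²] = Var(X) + (E[X])²:
E[B] = 1.5
Var(B) = (2 - 1)^2/12 = 0.083333333
E[B²] = 0.083333333 + 1.5² = 0.083333333 + 2.25 = 2.3333333

2.3333333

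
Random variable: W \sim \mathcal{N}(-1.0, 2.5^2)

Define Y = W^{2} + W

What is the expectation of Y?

E[Y] = 1*E[W²] + 1*E[W]
E[W] = -1
E[W²] = Var(W) + (E[W])² = 6.25 + 1 = 7.25
E[Y] = 1*7.25 + 1*(-1) = 6.25

6.25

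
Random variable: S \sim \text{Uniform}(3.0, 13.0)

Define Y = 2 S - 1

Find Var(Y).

For Y = aS + b: Var(Y) = a² * Var(S)
Var(S) = (13 - 3)^2/12 = 8.3333333
Var(Y) = 2² * 8.3333333 = 4 * 8.3333333 = 33.333333

33.333333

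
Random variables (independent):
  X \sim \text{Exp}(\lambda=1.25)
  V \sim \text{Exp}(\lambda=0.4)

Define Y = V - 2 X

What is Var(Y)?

For independent RVs: Var(aX + bY) = a²Var(X) + b²Var(Y)
Var(X) = 0.64
Var(V) = 6.25
Var(Y) = (-2)²*0.64 + 1²*6.25
= 4*0.64 + 1*6.25 = 8.81

8.81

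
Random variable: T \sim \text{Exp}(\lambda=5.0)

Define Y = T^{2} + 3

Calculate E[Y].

E[Y] = 1*E[T²] + 3
E[T] = 0.2
E[T²] = Var(T) + (E[T])² = 0.04 + 0.04 = 0.08
E[Y] = 1*0.08 + 3 = 3.08

3.08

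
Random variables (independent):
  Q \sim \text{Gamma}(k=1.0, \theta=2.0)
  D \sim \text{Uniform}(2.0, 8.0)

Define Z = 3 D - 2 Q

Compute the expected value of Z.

E[Z] = -2*E[Q] + 3*E[D]
E[Q] = 2
E[D] = 5
E[Z] = -2*2 + 3*5 = 11

11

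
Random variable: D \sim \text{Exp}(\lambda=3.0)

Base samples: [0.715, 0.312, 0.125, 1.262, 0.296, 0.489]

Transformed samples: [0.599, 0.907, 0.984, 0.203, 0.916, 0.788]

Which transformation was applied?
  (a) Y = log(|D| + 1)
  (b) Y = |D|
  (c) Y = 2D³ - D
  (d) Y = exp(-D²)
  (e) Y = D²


Checking option (d) Y = exp(-D²):
  D = 0.715 -> Y = 0.599 ✓
  D = 0.312 -> Y = 0.907 ✓
  D = 0.125 -> Y = 0.984 ✓
All samples match this transformation.

(d) exp(-D²)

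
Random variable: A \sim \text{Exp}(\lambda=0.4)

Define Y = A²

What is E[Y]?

E[A²] = Var(A) + (E[A])² = 6.25 + 6.25 = 12.5

12.5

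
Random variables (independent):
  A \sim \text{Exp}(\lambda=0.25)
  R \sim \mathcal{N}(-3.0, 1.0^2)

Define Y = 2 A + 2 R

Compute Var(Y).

For independent RVs: Var(aX + bY) = a²Var(X) + b²Var(Y)
Var(A) = 16
Var(R) = 1
Var(Y) = 2²*16 + 2²*1
= 4*16 + 4*1 = 68

68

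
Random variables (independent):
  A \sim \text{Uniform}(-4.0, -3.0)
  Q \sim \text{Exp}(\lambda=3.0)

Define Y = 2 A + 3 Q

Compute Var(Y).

For independent RVs: Var(aX + bY) = a²Var(X) + b²Var(Y)
Var(A) = 0.083333333
Var(Q) = 0.11111111
Var(Y) = 2²*0.083333333 + 3²*0.11111111
= 4*0.083333333 + 9*0.11111111 = 1.3333333

1.3333333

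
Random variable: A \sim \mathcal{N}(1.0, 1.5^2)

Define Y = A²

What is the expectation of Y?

Using E[X²] = Var(X) + (E[X])²:
E[A] = 1
Var(A) = 1.5^2 = 2.25
E[A²] = 2.25 + 1² = 2.25 + 1 = 3.25

3.25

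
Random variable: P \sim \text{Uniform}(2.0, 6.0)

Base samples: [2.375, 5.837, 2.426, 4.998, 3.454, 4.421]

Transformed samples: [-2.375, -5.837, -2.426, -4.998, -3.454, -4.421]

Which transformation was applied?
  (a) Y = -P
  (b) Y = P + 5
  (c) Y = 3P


Checking option (a) Y = -P:
  P = 2.375 -> Y = -2.375 ✓
  P = 5.837 -> Y = -5.837 ✓
  P = 2.426 -> Y = -2.426 ✓
All samples match this transformation.

(a) -P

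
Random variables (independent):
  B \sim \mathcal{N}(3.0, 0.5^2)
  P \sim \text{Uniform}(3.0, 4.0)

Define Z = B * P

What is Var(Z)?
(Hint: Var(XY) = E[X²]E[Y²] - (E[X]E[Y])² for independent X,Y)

Var(XY) = E[X²]E[Y²] - (E[X]E[Y])²
E[B] = 3, Var(B) = 0.25
E[P] = 3.5, Var(P) = 0.083333333
E[B²] = 0.25 + 3² = 9.25
E[P²] = 0.083333333 + 3.5² = 12.333333
Var(Z) = 9.25*12.333333 - (3*3.5)²
= 114.08333 - 110.25 = 3.8333333

3.8333333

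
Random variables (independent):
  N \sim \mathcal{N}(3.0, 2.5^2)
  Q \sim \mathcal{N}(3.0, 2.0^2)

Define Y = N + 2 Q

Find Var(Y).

For independent RVs: Var(aX + bY) = a²Var(X) + b²Var(Y)
Var(N) = 6.25
Var(Q) = 4
Var(Y) = 1²*6.25 + 2²*4
= 1*6.25 + 4*4 = 22.25

22.25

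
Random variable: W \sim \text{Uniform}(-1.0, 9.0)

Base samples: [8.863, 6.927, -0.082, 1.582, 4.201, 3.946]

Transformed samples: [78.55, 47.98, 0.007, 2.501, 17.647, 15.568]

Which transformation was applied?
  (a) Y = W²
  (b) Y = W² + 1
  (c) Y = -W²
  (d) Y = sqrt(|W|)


Checking option (a) Y = W²:
  W = 8.863 -> Y = 78.55 ✓
  W = 6.927 -> Y = 47.98 ✓
  W = -0.082 -> Y = 0.007 ✓
All samples match this transformation.

(a) W²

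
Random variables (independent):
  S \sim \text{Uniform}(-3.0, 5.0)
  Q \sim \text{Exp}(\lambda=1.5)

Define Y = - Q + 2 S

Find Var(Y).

For independent RVs: Var(aX + bY) = a²Var(X) + b²Var(Y)
Var(S) = 5.3333333
Var(Q) = 0.44444444
Var(Y) = 2²*5.3333333 + (-1)²*0.44444444
= 4*5.3333333 + 1*0.44444444 = 21.777778

21.777778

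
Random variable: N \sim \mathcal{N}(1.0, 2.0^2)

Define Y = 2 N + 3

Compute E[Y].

For Y = 2N + 3:
E[Y] = 2 * E[N] + 3
E[N] = 1.0 = 1
E[Y] = 2 * 1 + 3 = 5

5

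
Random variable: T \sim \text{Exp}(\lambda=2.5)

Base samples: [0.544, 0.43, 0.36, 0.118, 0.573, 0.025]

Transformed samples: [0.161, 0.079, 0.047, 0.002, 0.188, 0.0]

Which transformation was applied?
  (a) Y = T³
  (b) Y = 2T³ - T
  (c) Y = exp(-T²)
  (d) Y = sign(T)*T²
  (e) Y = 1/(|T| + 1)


Checking option (a) Y = T³:
  T = 0.544 -> Y = 0.161 ✓
  T = 0.43 -> Y = 0.079 ✓
  T = 0.36 -> Y = 0.047 ✓
All samples match this transformation.

(a) T³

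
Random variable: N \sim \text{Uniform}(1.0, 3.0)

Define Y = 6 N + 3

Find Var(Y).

For Y = aN + b: Var(Y) = a² * Var(N)
Var(N) = (3 - 1)^2/12 = 0.33333333
Var(Y) = 6² * 0.33333333 = 36 * 0.33333333 = 12

12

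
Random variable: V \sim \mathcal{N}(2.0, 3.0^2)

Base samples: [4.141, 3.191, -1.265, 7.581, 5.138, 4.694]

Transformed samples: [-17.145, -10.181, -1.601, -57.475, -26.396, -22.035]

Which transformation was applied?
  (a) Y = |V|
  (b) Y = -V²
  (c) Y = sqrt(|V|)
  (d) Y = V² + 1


Checking option (b) Y = -V²:
  V = 4.141 -> Y = -17.145 ✓
  V = 3.191 -> Y = -10.181 ✓
  V = -1.265 -> Y = -1.601 ✓
All samples match this transformation.

(b) -V²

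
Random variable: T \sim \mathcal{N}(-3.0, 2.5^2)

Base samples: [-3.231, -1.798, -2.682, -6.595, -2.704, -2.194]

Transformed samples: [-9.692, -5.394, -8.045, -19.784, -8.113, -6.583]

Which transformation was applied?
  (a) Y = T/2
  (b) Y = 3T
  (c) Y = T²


Checking option (b) Y = 3T:
  T = -3.231 -> Y = -9.692 ✓
  T = -1.798 -> Y = -5.394 ✓
  T = -2.682 -> Y = -8.045 ✓
All samples match this transformation.

(b) 3T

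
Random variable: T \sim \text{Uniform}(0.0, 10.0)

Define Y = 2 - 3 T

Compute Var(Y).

For Y = aT + b: Var(Y) = a² * Var(T)
Var(T) = (10 - 0)^2/12 = 8.3333333
Var(Y) = (-3)² * 8.3333333 = 9 * 8.3333333 = 75

75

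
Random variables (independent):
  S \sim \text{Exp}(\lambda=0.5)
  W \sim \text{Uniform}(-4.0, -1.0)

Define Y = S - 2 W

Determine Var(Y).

For independent RVs: Var(aX + bY) = a²Var(X) + b²Var(Y)
Var(S) = 4
Var(W) = 0.75
Var(Y) = 1²*4 + (-2)²*0.75
= 1*4 + 4*0.75 = 7

7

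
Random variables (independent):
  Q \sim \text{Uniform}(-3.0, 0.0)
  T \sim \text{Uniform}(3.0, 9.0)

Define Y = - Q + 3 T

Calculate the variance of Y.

For independent RVs: Var(aX + bY) = a²Var(X) + b²Var(Y)
Var(Q) = 0.75
Var(T) = 3
Var(Y) = (-1)²*0.75 + 3²*3
= 1*0.75 + 9*3 = 27.75

27.75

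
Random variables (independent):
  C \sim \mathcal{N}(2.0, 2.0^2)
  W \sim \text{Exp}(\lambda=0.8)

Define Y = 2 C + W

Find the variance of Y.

For independent RVs: Var(aX + bY) = a²Var(X) + b²Var(Y)
Var(C) = 4
Var(W) = 1.5625
Var(Y) = 2²*4 + 1²*1.5625
= 4*4 + 1*1.5625 = 17.5625

17.5625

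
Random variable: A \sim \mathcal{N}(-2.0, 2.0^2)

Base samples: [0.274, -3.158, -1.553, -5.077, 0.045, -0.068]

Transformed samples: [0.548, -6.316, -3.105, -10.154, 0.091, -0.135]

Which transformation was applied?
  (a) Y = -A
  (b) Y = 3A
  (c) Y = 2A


Checking option (c) Y = 2A:
  A = 0.274 -> Y = 0.548 ✓
  A = -3.158 -> Y = -6.316 ✓
  A = -1.553 -> Y = -3.105 ✓
All samples match this transformation.

(c) 2A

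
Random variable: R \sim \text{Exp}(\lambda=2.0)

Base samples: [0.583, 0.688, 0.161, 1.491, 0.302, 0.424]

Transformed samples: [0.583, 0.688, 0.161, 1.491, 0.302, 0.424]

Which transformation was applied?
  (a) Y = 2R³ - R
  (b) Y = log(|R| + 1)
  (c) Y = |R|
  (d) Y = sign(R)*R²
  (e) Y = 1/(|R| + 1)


Checking option (c) Y = |R|:
  R = 0.583 -> Y = 0.583 ✓
  R = 0.688 -> Y = 0.688 ✓
  R = 0.161 -> Y = 0.161 ✓
All samples match this transformation.

(c) |R|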